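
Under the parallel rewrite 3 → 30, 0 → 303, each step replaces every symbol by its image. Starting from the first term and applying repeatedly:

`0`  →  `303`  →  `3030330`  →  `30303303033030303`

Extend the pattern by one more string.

30303303033030303303033030303303033030330

Applying the rule to each of the 17 symbols of 30303303033030303 gives the pieces 30 303 30 303 30 30 303 30 303 30 30 303 30 303 30 303 30, which concatenate to the answer.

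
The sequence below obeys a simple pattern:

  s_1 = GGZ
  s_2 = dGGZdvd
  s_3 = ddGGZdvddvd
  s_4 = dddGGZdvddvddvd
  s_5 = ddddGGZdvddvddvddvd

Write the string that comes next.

dddddGGZdvddvddvddvddvd

Every step adds d to the front and dvd to the end of the previous string.
One more step from ddddGGZdvddvddvddvd gives the answer.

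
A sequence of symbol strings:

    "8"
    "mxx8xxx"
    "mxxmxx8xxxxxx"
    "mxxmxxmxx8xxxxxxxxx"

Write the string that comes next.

Each term wraps the previous one in mxx on the left and xxx on the right.
So the next term is mxx·mxxmxxmxx8xxxxxxxxx·xxx.

mxxmxxmxxmxx8xxxxxxxxxxxx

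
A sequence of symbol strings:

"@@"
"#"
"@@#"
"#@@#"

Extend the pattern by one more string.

@@##@@#

From term 3 onward, concatenate the second-to-last term with the last: @@·# = @@#, #·@@# = #@@#, …
Continuing: @@# · #@@# gives term 5.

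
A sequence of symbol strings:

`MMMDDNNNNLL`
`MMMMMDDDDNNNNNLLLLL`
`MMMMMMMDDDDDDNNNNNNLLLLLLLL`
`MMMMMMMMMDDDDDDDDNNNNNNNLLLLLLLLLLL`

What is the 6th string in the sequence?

Term n consists of 2n+1 M's, followed by 2n D's, followed by n+3 N's, followed by 3n-1 L's (n = 1, 2, …).
Setting n = 6 gives 13, 12, 9, 17 characters in each block.

MMMMMMMMMMMMMDDDDDDDDDDDDNNNNNNNNNLLLLLLLLLLLLLLLLL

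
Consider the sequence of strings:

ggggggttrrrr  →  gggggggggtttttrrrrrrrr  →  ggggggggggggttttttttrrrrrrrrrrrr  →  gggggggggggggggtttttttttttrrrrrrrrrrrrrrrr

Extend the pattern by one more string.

ggggggggggggggggggttttttttttttttrrrrrrrrrrrrrrrrrrrr

Reading off run lengths: g runs 6, 9, 12, 15; t runs 2, 5, 8, 11; r runs 4, 8, 12, 16 — each is linear in n (n = 1, 2, …).
For the next term, n = 5, so the run lengths are 18, 14, 20.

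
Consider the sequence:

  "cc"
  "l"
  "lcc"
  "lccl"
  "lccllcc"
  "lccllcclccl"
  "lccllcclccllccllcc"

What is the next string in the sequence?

lccllcclccllccllcclccllcclccl

From term 3 onward, concatenate the last term with the second-to-last: l·cc = lcc, lcc·l = lccl, …
So term 8 is lccllcclccllccllcc·lccllcclccl.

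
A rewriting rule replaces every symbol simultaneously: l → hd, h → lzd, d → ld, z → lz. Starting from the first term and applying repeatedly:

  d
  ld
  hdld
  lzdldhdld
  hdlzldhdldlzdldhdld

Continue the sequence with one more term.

Replace each of the 19 characters of hdlzldhdldlzdldhdld in place — lzd ld hd lz hd ld lzd ld hd ld hd lz ld hd ld lzd ld hd ld — and concatenate.

lzdldhdlzhdldlzdldhdldhdlzldhdldlzdldhdld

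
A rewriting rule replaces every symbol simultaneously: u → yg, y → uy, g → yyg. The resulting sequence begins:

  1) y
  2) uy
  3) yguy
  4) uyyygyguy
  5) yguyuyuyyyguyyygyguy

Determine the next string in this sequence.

Replace each of the 20 characters of yguyuyuyyyguyyygyguy in place — uy yyg yg uy yg uy yg uy uy uy yyg yg uy uy uy yyg uy yyg yg uy — and concatenate.

uyyygyguyyguyyguyuyuyyygyguyuyuyyyguyyygyguy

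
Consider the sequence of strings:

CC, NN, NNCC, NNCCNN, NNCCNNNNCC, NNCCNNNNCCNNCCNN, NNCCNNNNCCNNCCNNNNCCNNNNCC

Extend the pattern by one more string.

NNCCNNNNCCNNCCNNNNCCNNNNCCNNCCNNNNCCNNCCNN

From term 3 onward, concatenate the last term with the second-to-last: NN·CC = NNCC, NNCC·NN = NNCCNN, …
The next term joins NNCCNNNNCCNNCCNNNNCCNNNNCC and NNCCNNNNCCNNCCNN.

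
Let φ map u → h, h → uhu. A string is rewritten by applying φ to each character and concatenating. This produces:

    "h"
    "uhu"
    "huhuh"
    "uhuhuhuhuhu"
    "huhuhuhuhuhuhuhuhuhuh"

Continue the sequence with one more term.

Applying the rule to each of the 21 symbols of huhuhuhuhuhuhuhuhuhuh gives the pieces uhu h uhu h uhu h uhu h uhu h uhu h uhu h uhu h uhu h uhu h uhu, which concatenate to the answer.

uhuhuhuhuhuhuhuhuhuhuhuhuhuhuhuhuhuhuhuhuhu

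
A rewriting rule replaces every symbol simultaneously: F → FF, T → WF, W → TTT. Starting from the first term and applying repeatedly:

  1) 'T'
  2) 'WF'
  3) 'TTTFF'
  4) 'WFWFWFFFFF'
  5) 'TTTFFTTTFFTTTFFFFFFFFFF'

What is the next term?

WFWFWFFFFFWFWFWFFFFFWFWFWFFFFFFFFFFFFFFFFFFFFF

φ(TTTFFTTTFFTTTFFFFFFFFFF) expands symbol-by-symbol to WF WF WF FF FF WF WF WF FF FF WF WF WF FF FF FF FF FF FF FF FF FF FF; joining the 23 pieces gives the next term.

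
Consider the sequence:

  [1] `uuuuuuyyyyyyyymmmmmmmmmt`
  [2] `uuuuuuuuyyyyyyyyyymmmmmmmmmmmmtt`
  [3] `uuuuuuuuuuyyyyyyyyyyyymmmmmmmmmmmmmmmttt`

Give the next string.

uuuuuuuuuuuuyyyyyyyyyyyyyymmmmmmmmmmmmmmmmmmtttt

Each string has the form u^{2n} y^{2n+2} m^{3n} t^{n-2}, where the shown terms are n = 3, 4, 5.
For the next term, n = 6, so the run lengths are 12, 14, 18, 4.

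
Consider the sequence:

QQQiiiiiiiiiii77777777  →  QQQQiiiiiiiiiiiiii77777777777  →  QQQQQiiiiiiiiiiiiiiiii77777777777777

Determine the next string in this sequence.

Reading off run lengths: Q runs 3, 4, 5; i runs 11, 14, 17; 7 runs 8, 11, 14 — each is linear in n, where the shown terms are n = 3, 4, 5.
At n = 6 the blocks have lengths 6, 20, 17.

QQQQQQiiiiiiiiiiiiiiiiiiii77777777777777777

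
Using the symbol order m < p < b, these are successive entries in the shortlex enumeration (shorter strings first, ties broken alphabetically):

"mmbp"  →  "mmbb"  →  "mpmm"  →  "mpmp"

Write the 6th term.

mppm

Stepping forward 2 times from mpmp: mpmp → mpmb, then the target.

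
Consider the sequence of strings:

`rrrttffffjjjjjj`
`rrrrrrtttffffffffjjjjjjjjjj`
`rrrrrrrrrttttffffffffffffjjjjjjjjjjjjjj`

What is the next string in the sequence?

Reading off run lengths: r runs 3, 6, 9; t runs 2, 3, 4; f runs 4, 8, 12; j runs 6, 10, 14 — each is linear in n (n = 1, 2, …).
At n = 4 the blocks have lengths 12, 5, 16, 18.

rrrrrrrrrrrrtttttffffffffffffffffjjjjjjjjjjjjjjjjjj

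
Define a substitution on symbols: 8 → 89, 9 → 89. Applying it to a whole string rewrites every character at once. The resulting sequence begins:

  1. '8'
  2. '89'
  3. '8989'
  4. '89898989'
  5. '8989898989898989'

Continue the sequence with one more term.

Applying the rule to each of the 16 symbols of 8989898989898989 gives the pieces 89 89 89 89 89 89 89 89 89 89 89 89 89 89 89 89, which concatenate to the answer.

89898989898989898989898989898989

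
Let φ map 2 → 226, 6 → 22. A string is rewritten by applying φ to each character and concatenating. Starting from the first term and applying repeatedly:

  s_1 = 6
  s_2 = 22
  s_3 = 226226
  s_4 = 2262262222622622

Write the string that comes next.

22622622226226222262262262262222622622226226

Replace each of the 16 characters of 2262262222622622 in place — 226 226 22 226 226 22 226 226 226 226 22 226 226 22 226 226 — and concatenate.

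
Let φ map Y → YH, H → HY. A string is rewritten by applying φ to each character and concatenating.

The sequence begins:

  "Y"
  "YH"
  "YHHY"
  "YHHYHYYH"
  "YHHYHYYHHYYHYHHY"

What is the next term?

YHHYHYYHHYYHYHHYHYYHYHHYYHHYHYYH

Applying the rule to each of the 16 symbols of YHHYHYYHHYYHYHHY gives the pieces YH HY HY YH HY YH YH HY HY YH YH HY YH HY HY YH, which concatenate to the answer.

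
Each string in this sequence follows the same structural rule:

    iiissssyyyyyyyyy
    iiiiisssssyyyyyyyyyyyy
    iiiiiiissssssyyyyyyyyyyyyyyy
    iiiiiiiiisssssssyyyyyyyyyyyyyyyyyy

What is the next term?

Reading off run lengths: i runs 3, 5, 7, 9; s runs 4, 5, 6, 7; y runs 9, 12, 15, 18 — each is linear in n, where the shown terms are n = 2, 3, 4, 5.
At n = 6 the blocks have lengths 11, 8, 21.

iiiiiiiiiiissssssssyyyyyyyyyyyyyyyyyyyyy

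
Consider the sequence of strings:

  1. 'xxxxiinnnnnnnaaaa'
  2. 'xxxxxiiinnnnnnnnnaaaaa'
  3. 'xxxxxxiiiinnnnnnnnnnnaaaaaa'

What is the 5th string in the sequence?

Term n consists of n+1 x's, followed by n-1 i's, followed by 2n+1 n's, followed by n+1 a's, where the shown terms are n = 3, 4, 5.
For term 5, n = 7, so the run lengths are 8, 6, 15, 8.

xxxxxxxxiiiiiinnnnnnnnnnnnnnnaaaaaaaa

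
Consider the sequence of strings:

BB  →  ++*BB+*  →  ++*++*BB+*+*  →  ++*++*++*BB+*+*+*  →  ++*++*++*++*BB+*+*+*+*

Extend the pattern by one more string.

++*++*++*++*++*BB+*+*+*+*+*

Each term wraps the previous one in ++* on the left and +* on the right.
One more step from ++*++*++*++*BB+*+*+*+* gives the answer.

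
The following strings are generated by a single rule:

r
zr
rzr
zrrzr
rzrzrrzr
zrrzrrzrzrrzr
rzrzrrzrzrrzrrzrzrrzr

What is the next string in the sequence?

zrrzrrzrzrrzrrzrzrrzrzrrzrrzrzrrzr

This is a Fibonacci-style word recurrence s(k) = s(k−2)·s(k−1): e.g. r·zr = rzr.
Continuing: zrrzrrzrzrrzr · rzrzrrzrzrrzrrzrzrrzr gives term 8.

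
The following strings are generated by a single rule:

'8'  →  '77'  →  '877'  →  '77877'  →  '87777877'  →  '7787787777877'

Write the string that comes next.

This is a Fibonacci-style word recurrence s(k) = s(k−2)·s(k−1): e.g. 8·77 = 877.
So term 7 is 87777877·7787787777877.

877778777787787777877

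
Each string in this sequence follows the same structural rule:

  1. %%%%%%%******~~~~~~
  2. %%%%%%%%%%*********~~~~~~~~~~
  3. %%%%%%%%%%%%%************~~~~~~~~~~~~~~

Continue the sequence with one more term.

%%%%%%%%%%%%%%%%***************~~~~~~~~~~~~~~~~~~

Term n consists of 3n+1 %'s, followed by 3n *'s, followed by 4n-2 ~'s, where the shown terms are n = 2, 3, 4.
For the next term, n = 5, so the run lengths are 16, 15, 18.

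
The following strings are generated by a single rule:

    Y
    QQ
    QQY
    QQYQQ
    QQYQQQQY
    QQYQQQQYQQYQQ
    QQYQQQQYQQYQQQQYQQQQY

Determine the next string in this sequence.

QQYQQQQYQQYQQQQYQQQQYQQYQQQQYQQYQQ

This is a Fibonacci-style word recurrence s(k) = s(k−1)·s(k−2): e.g. QQ·Y = QQY.
So term 8 is QQYQQQQYQQYQQQQYQQQQY·QQYQQQQYQQYQQ.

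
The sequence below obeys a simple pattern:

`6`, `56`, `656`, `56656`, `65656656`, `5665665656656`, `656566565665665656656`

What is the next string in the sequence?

5665665656656656566565665665656656

Each term (from the third on) is the two preceding terms concatenated in order: term 3 = 6·56 = 656.
So term 8 is 5665665656656·656566565665665656656.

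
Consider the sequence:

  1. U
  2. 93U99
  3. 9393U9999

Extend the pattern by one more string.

Every step adds 93 to the front and 99 to the end of the previous string.
Applying this once more to 9393U9999:

939393U999999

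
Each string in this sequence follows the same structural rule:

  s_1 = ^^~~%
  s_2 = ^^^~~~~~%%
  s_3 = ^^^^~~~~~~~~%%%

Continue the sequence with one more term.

Reading off run lengths: ^ runs 2, 3, 4; ~ runs 2, 5, 8; % runs 1, 2, 3 — each is linear in n (n = 1, 2, …).
For the next term, n = 4, so the run lengths are 5, 11, 4.

^^^^^~~~~~~~~~~~%%%%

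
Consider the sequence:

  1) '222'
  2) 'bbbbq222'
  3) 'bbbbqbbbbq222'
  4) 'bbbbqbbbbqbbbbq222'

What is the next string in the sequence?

Every step adds bbbbq at the front: s(k+1) = bbbbq·s(k).
So the next term is bbbbq·bbbbqbbbbqbbbbq222.

bbbbqbbbbqbbbbqbbbbq222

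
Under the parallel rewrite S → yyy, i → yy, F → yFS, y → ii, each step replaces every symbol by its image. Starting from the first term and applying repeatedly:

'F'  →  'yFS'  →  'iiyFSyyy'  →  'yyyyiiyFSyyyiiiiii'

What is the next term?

iiiiiiiiyyyyiiyFSyyyiiiiiiyyyyyyyyyyyy

φ(yyyyiiyFSyyyiiiiii) expands symbol-by-symbol to ii ii ii ii yy yy ii yFS yyy ii ii ii yy yy yy yy yy yy; joining the 18 pieces gives the next term.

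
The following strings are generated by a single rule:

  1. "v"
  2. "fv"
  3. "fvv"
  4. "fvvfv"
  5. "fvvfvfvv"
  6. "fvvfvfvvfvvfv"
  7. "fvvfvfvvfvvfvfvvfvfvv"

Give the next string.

This is a Fibonacci-style word recurrence s(k) = s(k−1)·s(k−2): e.g. fv·v = fvv.
Continuing: fvvfvfvvfvvfvfvvfvfvv · fvvfvfvvfvvfv gives term 8.

fvvfvfvvfvvfvfvvfvfvvfvvfvfvvfvvfv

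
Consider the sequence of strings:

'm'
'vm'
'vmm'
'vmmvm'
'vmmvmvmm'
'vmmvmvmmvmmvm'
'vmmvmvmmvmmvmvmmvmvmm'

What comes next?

This is a Fibonacci-style word recurrence s(k) = s(k−1)·s(k−2): e.g. vm·m = vmm.
So term 8 is vmmvmvmmvmmvmvmmvmvmm·vmmvmvmmvmmvm.

vmmvmvmmvmmvmvmmvmvmmvmmvmvmmvmmvm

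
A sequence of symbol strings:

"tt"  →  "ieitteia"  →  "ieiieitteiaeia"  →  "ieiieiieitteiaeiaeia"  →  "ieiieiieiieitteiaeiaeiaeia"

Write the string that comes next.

s(k+1) = iei·s(k)·eia, so each term gains iei as a prefix and eia as a suffix.
Applying this once more to ieiieiieiieitteiaeiaeiaeia:

ieiieiieiieiieitteiaeiaeiaeiaeia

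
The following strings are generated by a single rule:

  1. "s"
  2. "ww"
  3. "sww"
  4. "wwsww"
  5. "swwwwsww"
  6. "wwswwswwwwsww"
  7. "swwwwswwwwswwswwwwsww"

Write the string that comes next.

This is a Fibonacci-style word recurrence s(k) = s(k−2)·s(k−1): e.g. s·ww = sww.
The next term joins wwswwswwwwsww and swwwwswwwwswwswwwwsww.

wwswwswwwwswwswwwwswwwwswwswwwwsww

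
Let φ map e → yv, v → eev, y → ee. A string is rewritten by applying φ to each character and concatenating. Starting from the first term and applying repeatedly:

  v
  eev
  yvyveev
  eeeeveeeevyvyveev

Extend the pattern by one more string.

yvyvyvyveevyvyvyvyveeveeeeveeeevyvyveev

Replace each of the 17 characters of eeeeveeeevyvyveev in place — yv yv yv yv eev yv yv yv yv eev ee eev ee eev yv yv eev — and concatenate.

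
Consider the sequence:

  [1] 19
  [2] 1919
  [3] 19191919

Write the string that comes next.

Every step duplicates the string.
So the next term is two copies of 19191919.

1919191919191919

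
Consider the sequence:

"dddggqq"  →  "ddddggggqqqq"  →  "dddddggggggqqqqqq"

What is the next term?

The n-th term is n+2 d's then 2n g's then 2n q's (n = 1, 2, …).
For the next term, n = 4, so the run lengths are 6, 8, 8.

ddddddggggggggqqqqqqqq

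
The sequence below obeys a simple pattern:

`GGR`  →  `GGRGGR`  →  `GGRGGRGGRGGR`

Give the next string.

Each string is two copies of the previous one concatenated.
So the next term is two copies of GGRGGRGGRGGR.

GGRGGRGGRGGRGGRGGRGGRGGR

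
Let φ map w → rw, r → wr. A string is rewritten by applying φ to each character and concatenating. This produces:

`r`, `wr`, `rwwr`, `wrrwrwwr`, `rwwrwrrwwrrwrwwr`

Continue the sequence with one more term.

wrrwrwwrrwwrwrrwrwwrwrrwwrrwrwwr

φ(rwwrwrrwwrrwrwwr) expands symbol-by-symbol to wr rw rw wr rw wr wr rw rw wr wr rw wr rw rw wr; joining the 16 pieces gives the next term.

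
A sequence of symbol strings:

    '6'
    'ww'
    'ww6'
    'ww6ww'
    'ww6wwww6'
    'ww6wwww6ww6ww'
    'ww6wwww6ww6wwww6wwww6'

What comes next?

Each term (from the third on) is the previous term followed by the one before it: term 3 = ww·6 = ww6.
Continuing: ww6wwww6ww6wwww6wwww6 · ww6wwww6ww6ww gives term 8.

ww6wwww6ww6wwww6wwww6ww6wwww6ww6ww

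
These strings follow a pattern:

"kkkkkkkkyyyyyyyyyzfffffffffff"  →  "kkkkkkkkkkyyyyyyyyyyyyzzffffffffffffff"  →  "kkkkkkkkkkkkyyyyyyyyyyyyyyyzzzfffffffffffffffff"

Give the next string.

kkkkkkkkkkkkkkyyyyyyyyyyyyyyyyyyzzzzffffffffffffffffffff

Each string has the form k^{2n+2} y^{3n} z^{n-2} f^{3n+2}, where the shown terms are n = 3, 4, 5.
Setting n = 6 gives 14, 18, 4, 20 characters in each block.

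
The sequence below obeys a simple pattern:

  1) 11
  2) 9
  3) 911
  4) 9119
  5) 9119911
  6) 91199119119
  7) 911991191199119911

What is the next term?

91199119119911991191199119119

From term 3 onward, concatenate the last term with the second-to-last: 9·11 = 911, 911·9 = 9119, …
Continuing: 911991191199119911 · 91199119119 gives term 8.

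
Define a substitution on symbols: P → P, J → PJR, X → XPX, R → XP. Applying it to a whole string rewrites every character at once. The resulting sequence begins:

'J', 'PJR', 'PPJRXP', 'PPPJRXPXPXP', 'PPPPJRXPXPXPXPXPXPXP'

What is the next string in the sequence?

φ(PPPPJRXPXPXPXPXPXPXP) expands symbol-by-symbol to P P P P PJR XP XPX P XPX P XPX P XPX P XPX P XPX P XPX P; joining the 20 pieces gives the next term.

PPPPPJRXPXPXPXPXPXPXPXPXPXPXPXPXPXPXP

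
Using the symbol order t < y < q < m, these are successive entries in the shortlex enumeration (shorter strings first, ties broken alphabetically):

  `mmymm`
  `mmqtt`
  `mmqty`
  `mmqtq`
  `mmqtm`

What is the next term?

Find the rightmost character of mmqtm below m, bump it to the next letter, and reset everything to its right to t.

mmqyt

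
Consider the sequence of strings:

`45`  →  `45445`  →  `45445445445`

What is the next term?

45445445445445445445445

s(k+1) = s(k)·4·s(k) — each term doubles the last with '4' between the halves.
One more doubling of 45445445445 gives the answer.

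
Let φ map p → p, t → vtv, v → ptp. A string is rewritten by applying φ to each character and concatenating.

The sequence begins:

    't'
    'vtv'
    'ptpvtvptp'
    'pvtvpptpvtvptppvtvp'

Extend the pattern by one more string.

pptpvtvptpppvtvpptpvtvptppvtvppptpvtvptpp

Applying the rule to each of the 19 symbols of pvtvpptpvtvptppvtvp gives the pieces p ptp vtv ptp p p vtv p ptp vtv ptp p vtv p p ptp vtv ptp p, which concatenate to the answer.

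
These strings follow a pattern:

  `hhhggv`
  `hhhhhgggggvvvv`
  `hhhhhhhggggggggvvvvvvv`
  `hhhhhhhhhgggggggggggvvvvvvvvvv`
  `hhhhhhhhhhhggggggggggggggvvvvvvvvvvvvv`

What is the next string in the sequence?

The n-th term is 2n+1 h's then 3n-1 g's then 3n-2 v's (n = 1, 2, …).
Setting n = 6 gives 13, 17, 16 characters in each block.

hhhhhhhhhhhhhgggggggggggggggggvvvvvvvvvvvvvvvv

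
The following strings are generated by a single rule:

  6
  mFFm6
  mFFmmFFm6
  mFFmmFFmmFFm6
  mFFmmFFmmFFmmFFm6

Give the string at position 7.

The strings grow by a fixed prefix mFFm each time.
From mFFmmFFmmFFmmFFm6, 2 further steps: mFFmmFFmmFFmmFFm6 → mFFmmFFmmFFmmFFmmFFm6 → (answer).

mFFmmFFmmFFmmFFmmFFmmFFm6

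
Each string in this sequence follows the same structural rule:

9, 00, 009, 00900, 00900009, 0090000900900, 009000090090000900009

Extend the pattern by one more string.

0090000900900009000090090000900900

This is a Fibonacci-style word recurrence s(k) = s(k−1)·s(k−2): e.g. 00·9 = 009.
So term 8 is 009000090090000900009·0090000900900.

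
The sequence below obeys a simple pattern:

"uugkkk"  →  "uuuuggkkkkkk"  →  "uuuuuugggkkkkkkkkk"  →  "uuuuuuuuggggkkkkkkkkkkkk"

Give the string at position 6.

Each string has the form u^{2n} g^{n} k^{3n} (n = 1, 2, …).
At n = 6 the blocks have lengths 12, 6, 18.

uuuuuuuuuuuuggggggkkkkkkkkkkkkkkkkkk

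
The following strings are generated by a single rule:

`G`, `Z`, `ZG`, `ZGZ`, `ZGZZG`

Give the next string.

From term 3 onward, concatenate the last term with the second-to-last: Z·G = ZG, ZG·Z = ZGZ, …
Continuing: ZGZZG · ZGZ gives term 6.

ZGZZGZGZ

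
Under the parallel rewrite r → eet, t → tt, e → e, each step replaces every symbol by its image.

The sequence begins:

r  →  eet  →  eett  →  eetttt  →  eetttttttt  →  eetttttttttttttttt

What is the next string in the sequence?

eetttttttttttttttttttttttttttttttt

Applying the rule to each of the 18 symbols of eetttttttttttttttt gives the pieces e e tt tt tt tt tt tt tt tt tt tt tt tt tt tt tt tt, which concatenate to the answer.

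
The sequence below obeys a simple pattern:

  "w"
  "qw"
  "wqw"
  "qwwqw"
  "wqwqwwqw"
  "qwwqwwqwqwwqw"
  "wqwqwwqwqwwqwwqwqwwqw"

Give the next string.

qwwqwwqwqwwqwwqwqwwqwqwwqwwqwqwwqw

This is a Fibonacci-style word recurrence s(k) = s(k−2)·s(k−1): e.g. w·qw = wqw.
The next term joins qwwqwwqwqwwqw and wqwqwwqwqwwqwwqwqwwqw.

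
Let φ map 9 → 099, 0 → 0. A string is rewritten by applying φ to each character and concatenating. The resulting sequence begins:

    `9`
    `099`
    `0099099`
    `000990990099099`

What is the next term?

Replace each of the 15 characters of 000990990099099 in place — 0 0 0 099 099 0 099 099 0 0 099 099 0 099 099 — and concatenate.

0000990990099099000990990099099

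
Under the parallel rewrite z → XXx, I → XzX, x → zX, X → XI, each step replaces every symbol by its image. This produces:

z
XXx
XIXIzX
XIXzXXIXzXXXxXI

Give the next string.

XIXzXXIXXxXIXIXzXXIXXxXIXIXIzXXIXzX

φ(XIXzXXIXzXXXxXI) expands symbol-by-symbol to XI XzX XI XXx XI XI XzX XI XXx XI XI XI zX XI XzX; joining the 15 pieces gives the next term.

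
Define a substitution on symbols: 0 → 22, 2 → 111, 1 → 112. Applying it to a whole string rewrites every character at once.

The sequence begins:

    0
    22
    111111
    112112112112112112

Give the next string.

112112111112112111112112111112112111112112111112112111

Replace each of the 18 characters of 112112112112112112 in place — 112 112 111 112 112 111 112 112 111 112 112 111 112 112 111 112 112 111 — and concatenate.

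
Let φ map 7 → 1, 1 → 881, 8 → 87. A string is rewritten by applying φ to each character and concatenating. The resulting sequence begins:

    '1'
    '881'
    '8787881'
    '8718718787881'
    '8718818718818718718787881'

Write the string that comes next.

Applying the rule to each of the 25 symbols of 8718818718818718718787881 gives the pieces 87 1 881 87 87 881 87 1 881 87 87 881 87 1 881 87 1 881 87 1 87 1 87 87 881, which concatenate to the answer.

871881878788187188187878818718818718818718718787881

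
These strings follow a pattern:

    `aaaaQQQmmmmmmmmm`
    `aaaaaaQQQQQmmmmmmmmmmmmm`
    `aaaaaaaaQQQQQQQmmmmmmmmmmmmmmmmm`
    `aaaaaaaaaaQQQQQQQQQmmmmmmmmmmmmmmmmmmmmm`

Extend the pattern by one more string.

The n-th term is 2n a's then 2n-1 Q's then 4n+1 m's, where the shown terms are n = 2, 3, 4, 5.
Setting n = 6 gives 12, 11, 25 characters in each block.

aaaaaaaaaaaaQQQQQQQQQQQmmmmmmmmmmmmmmmmmmmmmmmmm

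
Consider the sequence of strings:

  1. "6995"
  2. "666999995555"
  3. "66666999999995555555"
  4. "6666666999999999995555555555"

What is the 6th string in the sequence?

Reading off run lengths: 6 runs 1, 3, 5, 7; 9 runs 2, 5, 8, 11; 5 runs 1, 4, 7, 10 — each is linear in n (n = 1, 2, …).
At n = 6 the blocks have lengths 11, 17, 16.

66666666666999999999999999995555555555555555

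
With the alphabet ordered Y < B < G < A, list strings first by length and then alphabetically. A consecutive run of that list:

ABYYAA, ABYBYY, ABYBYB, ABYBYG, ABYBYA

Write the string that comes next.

The successor of ABYBYA increments the rightmost position that isn't already A and resets every position after it to Y.

ABYBBY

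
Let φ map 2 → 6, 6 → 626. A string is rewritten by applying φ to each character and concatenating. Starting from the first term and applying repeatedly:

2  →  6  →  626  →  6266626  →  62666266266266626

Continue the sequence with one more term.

Rewriting the 17 symbols of 62666266266266626 one by one yields 626 6 626 626 626 6 626 626 6 626 626 6 626 626 626 6 626; concatenated:

62666266266266626626662662666266266266626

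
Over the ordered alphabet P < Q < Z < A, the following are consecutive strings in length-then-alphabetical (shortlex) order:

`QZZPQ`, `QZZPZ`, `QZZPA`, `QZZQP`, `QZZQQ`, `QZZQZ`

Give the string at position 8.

QZZZP

Stepping forward 2 times from QZZQZ: QZZQZ → QZZQA, then the target.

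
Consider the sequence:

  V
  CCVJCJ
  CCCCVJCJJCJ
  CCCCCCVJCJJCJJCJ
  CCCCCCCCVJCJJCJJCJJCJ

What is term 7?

Every step adds CC to the front and JCJ to the end of the previous string.
From CCCCCCCCVJCJJCJJCJJCJ, 2 further steps: CCCCCCCCVJCJJCJJCJJCJ → CCCCCCCCCCVJCJJCJJCJJCJJCJ → (answer).

CCCCCCCCCCCCVJCJJCJJCJJCJJCJJCJ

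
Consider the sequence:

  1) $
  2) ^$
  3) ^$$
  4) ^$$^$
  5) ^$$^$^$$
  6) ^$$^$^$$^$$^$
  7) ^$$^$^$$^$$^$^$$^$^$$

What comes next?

^$$^$^$$^$$^$^$$^$^$$^$$^$^$$^$$^$

This is a Fibonacci-style word recurrence s(k) = s(k−1)·s(k−2): e.g. ^$·$ = ^$$.
Continuing: ^$$^$^$$^$$^$^$$^$^$$ · ^$$^$^$$^$$^$ gives term 8.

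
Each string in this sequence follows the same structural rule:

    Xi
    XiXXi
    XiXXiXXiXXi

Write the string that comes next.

XiXXiXXiXXiXXiXXiXXiXXi

s(k+1) = s(k)·X·s(k) — each term doubles the last with 'X' between the halves.
One more doubling of XiXXiXXiXXi gives the answer.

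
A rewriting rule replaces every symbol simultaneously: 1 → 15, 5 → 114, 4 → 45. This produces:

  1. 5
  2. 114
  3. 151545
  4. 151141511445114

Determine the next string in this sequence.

Rewriting the 15 symbols of 151141511445114 one by one yields 15 114 15 15 45 15 114 15 15 45 45 114 15 15 45; concatenated:

151141515451511415154545114151545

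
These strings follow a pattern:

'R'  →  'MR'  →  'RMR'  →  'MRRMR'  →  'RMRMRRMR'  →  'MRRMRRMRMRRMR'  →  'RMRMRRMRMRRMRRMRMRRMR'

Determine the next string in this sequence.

MRRMRRMRMRRMRRMRMRRMRMRRMRRMRMRRMR

This is a Fibonacci-style word recurrence s(k) = s(k−2)·s(k−1): e.g. R·MR = RMR.
So term 8 is MRRMRRMRMRRMR·RMRMRRMRMRRMRRMRMRRMR.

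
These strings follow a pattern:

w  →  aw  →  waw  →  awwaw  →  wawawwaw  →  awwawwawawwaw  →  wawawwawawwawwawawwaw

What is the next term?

Each term (from the third on) is the two preceding terms concatenated in order: term 3 = w·aw = waw.
The next term joins awwawwawawwaw and wawawwawawwawwawawwaw.

awwawwawawwawwawawwawawwawwawawwaw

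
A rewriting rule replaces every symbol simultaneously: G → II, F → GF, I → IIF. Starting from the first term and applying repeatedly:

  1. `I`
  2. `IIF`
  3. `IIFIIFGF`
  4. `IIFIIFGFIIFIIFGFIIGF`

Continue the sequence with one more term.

Replace each of the 20 characters of IIFIIFGFIIFIIFGFIIGF in place — IIF IIF GF IIF IIF GF II GF IIF IIF GF IIF IIF GF II GF IIF IIF II GF — and concatenate.

IIFIIFGFIIFIIFGFIIGFIIFIIFGFIIFIIFGFIIGFIIFIIFIIGF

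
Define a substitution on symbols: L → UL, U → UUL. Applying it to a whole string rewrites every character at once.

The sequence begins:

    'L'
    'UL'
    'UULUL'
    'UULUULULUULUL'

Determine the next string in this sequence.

Replace each of the 13 characters of UULUULULUULUL in place — UUL UUL UL UUL UUL UL UUL UL UUL UUL UL UUL UL — and concatenate.

UULUULULUULUULULUULULUULUULULUULUL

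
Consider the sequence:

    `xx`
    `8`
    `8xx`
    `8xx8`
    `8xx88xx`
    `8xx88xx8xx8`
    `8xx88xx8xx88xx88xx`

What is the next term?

8xx88xx8xx88xx88xx8xx88xx8xx8

From term 3 onward, concatenate the last term with the second-to-last: 8·xx = 8xx, 8xx·8 = 8xx8, …
The next term joins 8xx88xx8xx88xx88xx and 8xx88xx8xx8.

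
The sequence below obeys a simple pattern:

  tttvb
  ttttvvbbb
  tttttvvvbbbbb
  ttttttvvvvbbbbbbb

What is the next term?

Each string has the form t^{n+2} v^{n} b^{2n-1} (n = 1, 2, …).
At n = 5 the blocks have lengths 7, 5, 9.

tttttttvvvvvbbbbbbbbb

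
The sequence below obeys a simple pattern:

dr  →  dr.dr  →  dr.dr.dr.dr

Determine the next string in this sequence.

s(k+1) = s(k)·.·s(k) — each term doubles the last with '.' between the halves.
So the next term is two copies of dr.dr.dr.dr with '.' between the halves.

dr.dr.dr.dr.dr.dr.dr.dr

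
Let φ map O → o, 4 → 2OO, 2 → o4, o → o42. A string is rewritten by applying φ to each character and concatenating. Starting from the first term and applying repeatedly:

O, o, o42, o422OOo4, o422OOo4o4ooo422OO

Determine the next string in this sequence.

o422OOo4o4ooo422OOo422OOo42o42o422OOo4o4oo

φ(o422OOo4o4ooo422OO) expands symbol-by-symbol to o42 2OO o4 o4 o o o42 2OO o42 2OO o42 o42 o42 2OO o4 o4 o o; joining the 18 pieces gives the next term.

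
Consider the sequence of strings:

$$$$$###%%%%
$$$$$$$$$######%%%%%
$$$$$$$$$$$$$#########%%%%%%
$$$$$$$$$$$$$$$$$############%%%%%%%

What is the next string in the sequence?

Reading off run lengths: $ runs 5, 9, 13, 17; # runs 3, 6, 9, 12; % runs 4, 5, 6, 7 — each is linear in n (n = 1, 2, …).
At n = 5 the blocks have lengths 21, 15, 8.

$$$$$$$$$$$$$$$$$$$$$###############%%%%%%%%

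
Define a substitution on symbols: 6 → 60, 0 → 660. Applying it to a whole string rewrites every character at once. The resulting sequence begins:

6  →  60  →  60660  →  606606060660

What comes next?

60660606066060660606606060660

Expanding 606606060660: 6→60, 0→660, 6→60, 6→60, 0→660, 6→60, 0→660, 6→60, 0→660, 6→60, 6→60, 0→660. Concatenated: 60 660 60 60 660 60 660 60 660 60 60 660.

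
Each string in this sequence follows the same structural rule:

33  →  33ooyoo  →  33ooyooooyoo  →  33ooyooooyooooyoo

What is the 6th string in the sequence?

33ooyooooyooooyooooyooooyoo

Every step adds ooyoo to the end: s(k+1) = s(k)·ooyoo.
From 33ooyooooyooooyoo, 2 further steps: 33ooyooooyooooyoo → 33ooyooooyooooyooooyoo → (answer).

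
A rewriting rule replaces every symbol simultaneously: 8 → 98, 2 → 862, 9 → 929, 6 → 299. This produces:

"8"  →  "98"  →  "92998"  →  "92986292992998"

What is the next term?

Rewriting the 14 symbols of 92986292992998 one by one yields 929 862 929 98 299 862 929 862 929 929 862 929 929 98; concatenated:

9298629299829986292986292992986292992998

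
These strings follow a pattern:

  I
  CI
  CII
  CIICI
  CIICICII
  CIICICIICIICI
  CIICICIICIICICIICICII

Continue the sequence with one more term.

CIICICIICIICICIICICIICIICICIICIICI

Each term (from the third on) is the previous term followed by the one before it: term 3 = CI·I = CII.
The next term joins CIICICIICIICICIICICII and CIICICIICIICI.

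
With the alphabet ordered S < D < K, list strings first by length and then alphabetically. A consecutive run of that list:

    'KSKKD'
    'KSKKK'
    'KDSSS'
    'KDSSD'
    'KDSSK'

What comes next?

Treat KDSSK as a base-3 numeral over the given alphabet and add one, carrying through any trailing K's.

KDSDS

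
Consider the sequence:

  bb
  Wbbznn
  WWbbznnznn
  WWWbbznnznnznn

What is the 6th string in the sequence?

Every step adds W to the front and znn to the end of the previous string.
From WWWbbznnznnznn, 2 further steps: WWWbbznnznnznn → WWWWbbznnznnznnznn → (answer).

WWWWWbbznnznnznnznnznn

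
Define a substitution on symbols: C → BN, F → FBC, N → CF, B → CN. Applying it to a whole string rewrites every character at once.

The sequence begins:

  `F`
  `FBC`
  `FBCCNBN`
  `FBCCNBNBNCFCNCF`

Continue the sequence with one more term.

φ(FBCCNBNBNCFCNCF) expands symbol-by-symbol to FBC CN BN BN CF CN CF CN CF BN FBC BN CF BN FBC; joining the 15 pieces gives the next term.

FBCCNBNBNCFCNCFCNCFBNFBCBNCFBNFBC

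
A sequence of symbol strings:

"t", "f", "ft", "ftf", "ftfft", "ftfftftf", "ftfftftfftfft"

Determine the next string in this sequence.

ftfftftfftfftftfftftf

From term 3 onward, concatenate the last term with the second-to-last: f·t = ft, ft·f = ftf, …
Continuing: ftfftftfftfft · ftfftftf gives term 8.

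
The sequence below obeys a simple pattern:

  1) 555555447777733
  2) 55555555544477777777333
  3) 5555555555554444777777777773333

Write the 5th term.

55555555555555555544444477777777777777777333333

The n-th term is 3n 5's then n 4's then 3n-1 7's then n 3's, where the shown terms are n = 2, 3, 4.
For term 5, n = 6, so the run lengths are 18, 6, 17, 6.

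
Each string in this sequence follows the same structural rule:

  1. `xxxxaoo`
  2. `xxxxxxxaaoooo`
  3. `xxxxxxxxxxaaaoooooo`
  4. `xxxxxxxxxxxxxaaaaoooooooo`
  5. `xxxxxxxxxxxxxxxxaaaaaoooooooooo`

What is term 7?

xxxxxxxxxxxxxxxxxxxxxxaaaaaaaoooooooooooooo

Reading off run lengths: x runs 4, 7, 10, 13, 16; a runs 1, 2, 3, 4, 5; o runs 2, 4, 6, 8, 10 — each is linear in n (n = 1, 2, …).
At n = 7 the blocks have lengths 22, 7, 14.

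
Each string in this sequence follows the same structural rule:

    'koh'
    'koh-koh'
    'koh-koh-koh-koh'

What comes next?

Every step duplicates the string with '-' between the halves.
Doubling koh-koh-koh-koh with '-' between the halves:

koh-koh-koh-koh-koh-koh-koh-koh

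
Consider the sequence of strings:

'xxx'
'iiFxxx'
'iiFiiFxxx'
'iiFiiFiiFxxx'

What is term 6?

iiFiiFiiFiiFiiFxxx

The strings grow by a fixed prefix iiF each time.
From iiFiiFiiFxxx, 2 further steps: iiFiiFiiFxxx → iiFiiFiiFiiFxxx → (answer).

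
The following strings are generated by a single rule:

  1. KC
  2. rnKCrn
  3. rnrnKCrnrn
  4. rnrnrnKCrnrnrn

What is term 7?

Each term wraps the previous one in rn on the left and rn on the right.
From rnrnrnKCrnrnrn, 3 further steps: rnrnrnKCrnrnrn → rnrnrnrnKCrnrnrnrn → rnrnrnrnrnKCrnrnrnrnrn → (answer).

rnrnrnrnrnrnKCrnrnrnrnrnrn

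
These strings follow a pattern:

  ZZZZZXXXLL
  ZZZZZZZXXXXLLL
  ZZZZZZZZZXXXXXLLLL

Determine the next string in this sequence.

Term n consists of 2n+1 Z's, followed by n+1 X's, followed by n L's, where the shown terms are n = 2, 3, 4.
At n = 5 the blocks have lengths 11, 6, 5.

ZZZZZZZZZZZXXXXXXLLLLL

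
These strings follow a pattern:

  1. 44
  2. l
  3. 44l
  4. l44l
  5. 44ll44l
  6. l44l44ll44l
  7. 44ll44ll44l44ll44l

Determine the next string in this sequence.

This is a Fibonacci-style word recurrence s(k) = s(k−2)·s(k−1): e.g. 44·l = 44l.
Continuing: l44l44ll44l · 44ll44ll44l44ll44l gives term 8.

l44l44ll44l44ll44ll44l44ll44l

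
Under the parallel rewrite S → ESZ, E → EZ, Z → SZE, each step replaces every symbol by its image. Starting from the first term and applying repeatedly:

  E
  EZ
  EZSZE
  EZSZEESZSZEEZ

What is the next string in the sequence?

EZSZEESZSZEEZEZESZSZEESZSZEEZEZSZE

φ(EZSZEESZSZEEZ) expands symbol-by-symbol to EZ SZE ESZ SZE EZ EZ ESZ SZE ESZ SZE EZ EZ SZE; joining the 13 pieces gives the next term.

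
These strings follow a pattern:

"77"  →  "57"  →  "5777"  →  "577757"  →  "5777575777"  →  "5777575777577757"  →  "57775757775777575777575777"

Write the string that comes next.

Each term (from the third on) is the previous term followed by the one before it: term 3 = 57·77 = 5777.
So term 8 is 57775757775777575777575777·5777575777577757.

577757577757775757775757775777575777577757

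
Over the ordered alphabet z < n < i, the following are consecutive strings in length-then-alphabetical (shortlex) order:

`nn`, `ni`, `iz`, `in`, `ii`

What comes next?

ii is the last string of length 2, so the next is the first of length 3: z repeated 3 times.

zzz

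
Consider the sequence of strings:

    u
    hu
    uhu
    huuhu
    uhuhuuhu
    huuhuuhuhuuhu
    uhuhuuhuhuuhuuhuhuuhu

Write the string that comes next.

Each term (from the third on) is the two preceding terms concatenated in order: term 3 = u·hu = uhu.
Continuing: huuhuuhuhuuhu · uhuhuuhuhuuhuuhuhuuhu gives term 8.

huuhuuhuhuuhuuhuhuuhuhuuhuuhuhuuhu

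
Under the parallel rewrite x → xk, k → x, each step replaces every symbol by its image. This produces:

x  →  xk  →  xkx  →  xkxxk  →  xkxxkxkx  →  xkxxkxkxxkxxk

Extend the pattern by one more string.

xkxxkxkxxkxxkxkxxkxkx

Replace each of the 13 characters of xkxxkxkxxkxxk in place — xk x xk xk x xk x xk xk x xk xk x — and concatenate.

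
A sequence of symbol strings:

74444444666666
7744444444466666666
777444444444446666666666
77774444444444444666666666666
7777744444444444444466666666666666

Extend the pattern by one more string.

777777444444444444444446666666666666666

Reading off run lengths: 7 runs 1, 2, 3, 4, 5; 4 runs 7, 9, 11, 13, 15; 6 runs 6, 8, 10, 12, 14 — each is linear in n, where the shown terms are n = 2, 3, 4, 5, 6.
For the next term, n = 7, so the run lengths are 6, 17, 16.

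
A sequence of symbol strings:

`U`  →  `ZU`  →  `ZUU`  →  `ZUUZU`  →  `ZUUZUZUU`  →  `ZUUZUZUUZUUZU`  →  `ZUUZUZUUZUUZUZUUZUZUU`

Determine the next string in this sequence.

ZUUZUZUUZUUZUZUUZUZUUZUUZUZUUZUUZU

From term 3 onward, concatenate the last term with the second-to-last: ZU·U = ZUU, ZUU·ZU = ZUUZU, …
So term 8 is ZUUZUZUUZUUZUZUUZUZUU·ZUUZUZUUZUUZU.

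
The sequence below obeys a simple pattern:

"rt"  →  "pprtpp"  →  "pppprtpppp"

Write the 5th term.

Every step adds pp to the front and pp to the end of the previous string.
From pppprtpppp, 2 further steps: pppprtpppp → pppppprtpppppp → (answer).

pppppppprtpppppppp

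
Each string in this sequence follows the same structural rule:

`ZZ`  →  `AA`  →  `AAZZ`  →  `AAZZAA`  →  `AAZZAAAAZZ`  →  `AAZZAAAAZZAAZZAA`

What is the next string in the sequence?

AAZZAAAAZZAAZZAAAAZZAAAAZZ

Each term (from the third on) is the previous term followed by the one before it: term 3 = AA·ZZ = AAZZ.
So term 7 is AAZZAAAAZZAAZZAA·AAZZAAAAZZ.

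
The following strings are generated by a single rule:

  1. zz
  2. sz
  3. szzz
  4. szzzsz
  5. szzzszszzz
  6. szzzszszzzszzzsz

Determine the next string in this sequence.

From term 3 onward, concatenate the last term with the second-to-last: sz·zz = szzz, szzz·sz = szzzsz, …
Continuing: szzzszszzzszzzsz · szzzszszzz gives term 7.

szzzszszzzszzzszszzzszszzz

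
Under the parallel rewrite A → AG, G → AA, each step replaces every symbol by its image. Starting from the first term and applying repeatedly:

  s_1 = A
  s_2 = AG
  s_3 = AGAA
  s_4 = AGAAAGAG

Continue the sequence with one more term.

AGAAAGAGAGAAAGAA

Rewriting each symbol of AGAAAGAG: A→AG, G→AA, A→AG, A→AG, A→AG, G→AA, A→AG, G→AA, which concatenates to AG AA AG AG AG AA AG AA.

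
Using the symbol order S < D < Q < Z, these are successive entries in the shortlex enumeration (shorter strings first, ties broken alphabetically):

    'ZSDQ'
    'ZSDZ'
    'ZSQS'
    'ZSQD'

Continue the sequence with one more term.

ZSQQ

Treat ZSQD as a base-4 numeral over the given alphabet and add one, carrying through any trailing Z's.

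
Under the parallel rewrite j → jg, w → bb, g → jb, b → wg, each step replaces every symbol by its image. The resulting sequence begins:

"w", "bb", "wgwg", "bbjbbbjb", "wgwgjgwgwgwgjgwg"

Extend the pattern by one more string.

φ(wgwgjgwgwgwgjgwg) expands symbol-by-symbol to bb jb bb jb jg jb bb jb bb jb bb jb jg jb bb jb; joining the 16 pieces gives the next term.

bbjbbbjbjgjbbbjbbbjbbbjbjgjbbbjb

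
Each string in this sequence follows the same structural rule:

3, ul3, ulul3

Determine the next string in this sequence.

Each term is the previous one with ul prepended.
So the next term is ul·ulul3.

ululul3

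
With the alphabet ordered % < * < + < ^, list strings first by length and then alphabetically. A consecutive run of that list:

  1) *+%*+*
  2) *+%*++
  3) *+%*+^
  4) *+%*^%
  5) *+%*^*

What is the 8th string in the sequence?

*+%+%%

Continuing the enumeration 3 steps past *+%*^*: *+%*^* → *+%*^+ → *+%*^^ → (answer).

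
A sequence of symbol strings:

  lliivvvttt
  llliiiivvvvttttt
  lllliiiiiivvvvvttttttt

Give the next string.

The n-th term is n+1 l's then 2n i's then n+2 v's then 2n+1 t's (n = 1, 2, …).
At n = 4 the blocks have lengths 5, 8, 6, 9.

llllliiiiiiiivvvvvvttttttttt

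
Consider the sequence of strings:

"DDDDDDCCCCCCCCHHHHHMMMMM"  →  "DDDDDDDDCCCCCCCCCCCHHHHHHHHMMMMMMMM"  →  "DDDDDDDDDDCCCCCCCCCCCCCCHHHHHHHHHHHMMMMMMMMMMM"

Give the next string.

Term n consists of 2n+2 D's, followed by 3n+2 C's, followed by 3n-1 H's, followed by 3n-1 M's, where the shown terms are n = 2, 3, 4.
At n = 5 the blocks have lengths 12, 17, 14, 14.

DDDDDDDDDDDDCCCCCCCCCCCCCCCCCHHHHHHHHHHHHHHMMMMMMMMMMMMMM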